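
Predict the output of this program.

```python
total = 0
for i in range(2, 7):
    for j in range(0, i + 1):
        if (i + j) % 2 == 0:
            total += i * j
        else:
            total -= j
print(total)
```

i=2,j=0: even sum, total = 0+0 = 0
i=2,j=1: odd sum, total = 0-1 = -1
i=2,j=2: even sum, total = (-1)+4 = 3
i=3,j=0: odd sum, total = 3-0 = 3
i=3,j=1: even sum, total = 3+3 = 6
i=3,j=2: odd sum, total = 6-2 = 4
i=3,j=3: even sum, total = 4+9 = 13
i=4,j=0: even sum, total = 13+0 = 13
i=4,j=1: odd sum, total = 13-1 = 12
i=4,j=2: even sum, total = 12+8 = 20
i=4,j=3: odd sum, total = 20-3 = 17
i=4,j=4: even sum, total = 17+16 = 33
i=5,j=0: odd sum, total = 33-0 = 33
i=5,j=1: even sum, total = 33+5 = 38
i=5,j=2: odd sum, total = 38-2 = 36
i=5,j=3: even sum, total = 36+15 = 51
i=5,j=4: odd sum, total = 51-4 = 47
i=5,j=5: even sum, total = 47+25 = 72
i=6,j=0: even sum, total = 72+0 = 72
i=6,j=1: odd sum, total = 72-1 = 71
i=6,j=2: even sum, total = 71+12 = 83
i=6,j=3: odd sum, total = 83-3 = 80
i=6,j=4: even sum, total = 80+24 = 104
i=6,j=5: odd sum, total = 104-5 = 99
i=6,j=6: even sum, total = 99+36 = 135

135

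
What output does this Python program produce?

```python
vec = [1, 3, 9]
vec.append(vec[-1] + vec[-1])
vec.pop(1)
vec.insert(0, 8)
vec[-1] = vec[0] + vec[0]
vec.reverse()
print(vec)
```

append vec[-1]+vec[-1] = 9+9 = 18 → [1, 3, 9, 18]
pop(1) removes 3 → [1, 9, 18]
insert 8 at 0 → [8, 1, 9, 18]
vec[-1] = vec[0]+vec[0] = 8+8 = 16 → [8, 1, 9, 16]
reverse → [16, 9, 1, 8]

[16, 9, 1, 8]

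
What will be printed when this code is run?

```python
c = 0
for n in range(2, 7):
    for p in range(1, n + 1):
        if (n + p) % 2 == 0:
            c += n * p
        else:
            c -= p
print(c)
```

n=2,p=1: odd sum, c = 0-1 = -1
n=2,p=2: even sum, c = (-1)+4 = 3
n=3,p=1: even sum, c = 3+3 = 6
n=3,p=2: odd sum, c = 6-2 = 4
n=3,p=3: even sum, c = 4+9 = 13
n=4,p=1: odd sum, c = 13-1 = 12
n=4,p=2: even sum, c = 12+8 = 20
n=4,p=3: odd sum, c = 20-3 = 17
n=4,p=4: even sum, c = 17+16 = 33
n=5,p=1: even sum, c = 33+5 = 38
n=5,p=2: odd sum, c = 38-2 = 36
n=5,p=3: even sum, c = 36+15 = 51
n=5,p=4: odd sum, c = 51-4 = 47
n=5,p=5: even sum, c = 47+25 = 72
n=6,p=1: odd sum, c = 72-1 = 71
n=6,p=2: even sum, c = 71+12 = 83
n=6,p=3: odd sum, c = 83-3 = 80
n=6,p=4: even sum, c = 80+24 = 104
n=6,p=5: odd sum, c = 104-5 = 99
n=6,p=6: even sum, c = 99+36 = 135

135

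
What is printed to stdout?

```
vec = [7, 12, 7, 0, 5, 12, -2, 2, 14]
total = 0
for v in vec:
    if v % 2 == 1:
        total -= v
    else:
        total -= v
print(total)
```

v=7: odd, total = 0-7 = -7
v=12: not odd, total = (-7)-12 = -19
v=7: odd, total = (-19)-7 = -26
v=0: not odd, total = (-26)-0 = -26
v=5: odd, total = (-26)-5 = -31
v=12: not odd, total = (-31)-12 = -43
v=-2: not odd, total = (-43)-(-2) = -41
v=2: not odd, total = (-41)-2 = -43
v=14: not odd, total = (-43)-14 = -57

-57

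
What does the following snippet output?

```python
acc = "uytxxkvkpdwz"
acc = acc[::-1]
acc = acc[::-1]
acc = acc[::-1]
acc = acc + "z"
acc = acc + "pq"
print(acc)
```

zwdpkvkxxtyuzpq

reverse → 'zwdpkvkxxtyu'
reverse → 'uytxxkvkpdwz'
reverse → 'zwdpkvkxxtyu'
+ 'z' → 'zwdpkvkxxtyuz'
+ 'pq' → 'zwdpkvkxxtyuzpq'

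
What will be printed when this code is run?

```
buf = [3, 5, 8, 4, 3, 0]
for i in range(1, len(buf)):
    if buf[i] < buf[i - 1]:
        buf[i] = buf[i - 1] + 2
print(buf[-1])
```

14

i=1: 5>=3, unchanged → [3, 5, 8, 4, 3, 0]
i=2: 8>=5, unchanged → [3, 5, 8, 4, 3, 0]
i=3: 4<8, buf[3] = 8+2 = 10 → [3, 5, 8, 10, 3, 0]
i=4: 3<10, buf[4] = 10+2 = 12 → [3, 5, 8, 10, 12, 0]
i=5: 0<12, buf[5] = 12+2 = 14 → [3, 5, 8, 10, 12, 14]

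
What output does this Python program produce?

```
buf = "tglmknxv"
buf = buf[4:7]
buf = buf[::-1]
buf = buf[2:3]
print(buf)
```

k

slice [4:7] → 'knx'
reverse → 'xnk'
slice [2:3] → 'k'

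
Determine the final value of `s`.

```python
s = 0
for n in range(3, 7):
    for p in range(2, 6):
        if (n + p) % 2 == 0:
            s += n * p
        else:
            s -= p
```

n=3,p=2: odd sum, s = 0-2 = -2
n=3,p=3: even sum, s = (-2)+9 = 7
n=3,p=4: odd sum, s = 7-4 = 3
n=3,p=5: even sum, s = 3+15 = 18
n=4,p=2: even sum, s = 18+8 = 26
n=4,p=3: odd sum, s = 26-3 = 23
n=4,p=4: even sum, s = 23+16 = 39
n=4,p=5: odd sum, s = 39-5 = 34
n=5,p=2: odd sum, s = 34-2 = 32
n=5,p=3: even sum, s = 32+15 = 47
n=5,p=4: odd sum, s = 47-4 = 43
n=5,p=5: even sum, s = 43+25 = 68
n=6,p=2: even sum, s = 68+12 = 80
n=6,p=3: odd sum, s = 80-3 = 77
n=6,p=4: even sum, s = 77+24 = 101
n=6,p=5: odd sum, s = 101-5 = 96

96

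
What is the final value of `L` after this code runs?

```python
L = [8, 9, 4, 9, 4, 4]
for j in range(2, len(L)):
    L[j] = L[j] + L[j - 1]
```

[8, 9, 13, 22, 26, 30]

j=2: L[2] = 4+9 = 13 → [8, 9, 13, 9, 4, 4]
j=3: L[3] = 9+13 = 22 → [8, 9, 13, 22, 4, 4]
j=4: L[4] = 4+22 = 26 → [8, 9, 13, 22, 26, 4]
j=5: L[5] = 4+26 = 30 → [8, 9, 13, 22, 26, 30]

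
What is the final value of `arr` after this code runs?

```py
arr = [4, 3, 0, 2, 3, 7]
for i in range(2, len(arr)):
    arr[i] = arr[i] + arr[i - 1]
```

i=2: arr[2] = 0+3 = 3 → [4, 3, 3, 2, 3, 7]
i=3: arr[3] = 2+3 = 5 → [4, 3, 3, 5, 3, 7]
i=4: arr[4] = 3+5 = 8 → [4, 3, 3, 5, 8, 7]
i=5: arr[5] = 7+8 = 15 → [4, 3, 3, 5, 8, 15]

[4, 3, 3, 5, 8, 15]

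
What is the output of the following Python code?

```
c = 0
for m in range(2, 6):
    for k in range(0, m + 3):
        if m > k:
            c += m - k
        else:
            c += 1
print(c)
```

m=2,k=0: 2>0, c = 0+2 = 2
m=2,k=1: 2>1, c = 2+1 = 3
m=2,k=2: not 2>2, c = 3+1 = 4
m=2,k=3: not 2>3, c = 4+1 = 5
m=2,k=4: not 2>4, c = 5+1 = 6
m=3,k=0: 3>0, c = 6+3 = 9
m=3,k=1: 3>1, c = 9+2 = 11
m=3,k=2: 3>2, c = 11+1 = 12
m=3,k=3: not 3>3, c = 12+1 = 13
m=3,k=4: not 3>4, c = 13+1 = 14
m=3,k=5: not 3>5, c = 14+1 = 15
m=4,k=0: 4>0, c = 15+4 = 19
m=4,k=1: 4>1, c = 19+3 = 22
m=4,k=2: 4>2, c = 22+2 = 24
m=4,k=3: 4>3, c = 24+1 = 25
m=4,k=4: not 4>4, c = 25+1 = 26
m=4,k=5: not 4>5, c = 26+1 = 27
m=4,k=6: not 4>6, c = 27+1 = 28
m=5,k=0: 5>0, c = 28+5 = 33
m=5,k=1: 5>1, c = 33+4 = 37
m=5,k=2: 5>2, c = 37+3 = 40
m=5,k=3: 5>3, c = 40+2 = 42
m=5,k=4: 5>4, c = 42+1 = 43
m=5,k=5: not 5>5, c = 43+1 = 44
m=5,k=6: not 5>6, c = 44+1 = 45
m=5,k=7: not 5>7, c = 45+1 = 46

46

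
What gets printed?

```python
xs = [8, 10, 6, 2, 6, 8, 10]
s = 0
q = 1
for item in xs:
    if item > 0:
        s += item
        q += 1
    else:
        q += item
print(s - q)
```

item=8: >0, s = 0+8 = 8; q=2
item=10: >0, s = 8+10 = 18; q=3
item=6: >0, s = 18+6 = 24; q=4
item=2: >0, s = 24+2 = 26; q=5
item=6: >0, s = 26+6 = 32; q=6
item=8: >0, s = 32+8 = 40; q=7
item=10: >0, s = 40+10 = 50; q=8
s-q = 50-8 = 42

42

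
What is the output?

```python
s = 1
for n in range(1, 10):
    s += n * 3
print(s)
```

n=1: s = 1+1*3 = 4
n=2: s = 4+2*3 = 10
n=3: s = 10+3*3 = 19
n=4: s = 19+4*3 = 31
n=5: s = 31+5*3 = 46
n=6: s = 46+6*3 = 64
n=7: s = 64+7*3 = 85
n=8: s = 85+8*3 = 109
n=9: s = 109+9*3 = 136

136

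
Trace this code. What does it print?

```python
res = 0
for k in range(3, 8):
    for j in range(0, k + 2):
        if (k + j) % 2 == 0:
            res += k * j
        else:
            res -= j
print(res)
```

202

k=3,j=0: odd sum, res = 0-0 = 0
k=3,j=1: even sum, res = 0+3 = 3
k=3,j=2: odd sum, res = 3-2 = 1
k=3,j=3: even sum, res = 1+9 = 10
k=3,j=4: odd sum, res = 10-4 = 6
k=4,j=0: even sum, res = 6+0 = 6
k=4,j=1: odd sum, res = 6-1 = 5
k=4,j=2: even sum, res = 5+8 = 13
k=4,j=3: odd sum, res = 13-3 = 10
k=4,j=4: even sum, res = 10+16 = 26
k=4,j=5: odd sum, res = 26-5 = 21
k=5,j=0: odd sum, res = 21-0 = 21
k=5,j=1: even sum, res = 21+5 = 26
k=5,j=2: odd sum, res = 26-2 = 24
k=5,j=3: even sum, res = 24+15 = 39
k=5,j=4: odd sum, res = 39-4 = 35
k=5,j=5: even sum, res = 35+25 = 60
k=5,j=6: odd sum, res = 60-6 = 54
k=6,j=0: even sum, res = 54+0 = 54
k=6,j=1: odd sum, res = 54-1 = 53
k=6,j=2: even sum, res = 53+12 = 65
k=6,j=3: odd sum, res = 65-3 = 62
k=6,j=4: even sum, res = 62+24 = 86
k=6,j=5: odd sum, res = 86-5 = 81
k=6,j=6: even sum, res = 81+36 = 117
k=6,j=7: odd sum, res = 117-7 = 110
k=7,j=0: odd sum, res = 110-0 = 110
k=7,j=1: even sum, res = 110+7 = 117
k=7,j=2: odd sum, res = 117-2 = 115
k=7,j=3: even sum, res = 115+21 = 136
k=7,j=4: odd sum, res = 136-4 = 132
k=7,j=5: even sum, res = 132+35 = 167
k=7,j=6: odd sum, res = 167-6 = 161
k=7,j=7: even sum, res = 161+49 = 210
k=7,j=8: odd sum, res = 210-8 = 202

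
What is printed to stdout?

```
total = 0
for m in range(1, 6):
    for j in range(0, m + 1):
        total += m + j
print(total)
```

m=1,j=0: total = 0+1 = 1
m=1,j=1: total = 1+2 = 3
m=2,j=0: total = 3+2 = 5
m=2,j=1: total = 5+3 = 8
m=2,j=2: total = 8+4 = 12
m=3,j=0: total = 12+3 = 15
m=3,j=1: total = 15+4 = 19
m=3,j=2: total = 19+5 = 24
m=3,j=3: total = 24+6 = 30
m=4,j=0: total = 30+4 = 34
m=4,j=1: total = 34+5 = 39
m=4,j=2: total = 39+6 = 45
m=4,j=3: total = 45+7 = 52
m=4,j=4: total = 52+8 = 60
m=5,j=0: total = 60+5 = 65
m=5,j=1: total = 65+6 = 71
m=5,j=2: total = 71+7 = 78
m=5,j=3: total = 78+8 = 86
m=5,j=4: total = 86+9 = 95
m=5,j=5: total = 95+10 = 105

105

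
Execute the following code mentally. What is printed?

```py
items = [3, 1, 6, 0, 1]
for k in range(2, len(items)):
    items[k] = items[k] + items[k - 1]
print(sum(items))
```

26

k=2: items[2] = 6+1 = 7 → [3, 1, 7, 0, 1]
k=3: items[3] = 0+7 = 7 → [3, 1, 7, 7, 1]
k=4: items[4] = 1+7 = 8 → [3, 1, 7, 7, 8]
sum = 26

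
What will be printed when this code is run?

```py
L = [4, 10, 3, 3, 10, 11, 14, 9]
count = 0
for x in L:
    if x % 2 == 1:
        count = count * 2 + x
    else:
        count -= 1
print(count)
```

x=4: not odd, count = 0-1 = -1
x=10: not odd, count = (-1)-1 = -2
x=3: odd, count = (-2)*2+3 = -1
x=3: odd, count = (-1)*2+3 = 1
x=10: not odd, count = 1-1 = 0
x=11: odd, count = 0*2+11 = 11
x=14: not odd, count = 11-1 = 10
x=9: odd, count = 10*2+9 = 29

29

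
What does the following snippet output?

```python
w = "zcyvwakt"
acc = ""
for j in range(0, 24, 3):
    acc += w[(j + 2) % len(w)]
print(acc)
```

yazvkcwt

j=0: add w[2]='y' → 'y'
j=3: add w[5]='a' → 'ya'
j=6: add w[0]='z' → 'yaz'
j=9: add w[3]='v' → 'yazv'
j=12: add w[6]='k' → 'yazvk'
j=15: add w[1]='c' → 'yazvkc'
j=18: add w[4]='w' → 'yazvkcw'
j=21: add w[7]='t' → 'yazvkcwt'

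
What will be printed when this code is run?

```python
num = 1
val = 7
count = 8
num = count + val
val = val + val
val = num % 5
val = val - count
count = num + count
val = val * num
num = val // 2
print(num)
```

-60

num = 8+7 = 15
val = 7+7 = 14
val = 15%5 = 0
val = 0-8 = -8
count = 15+8 = 23
val = (-8)*15 = -120
num = (-120)//2 = -60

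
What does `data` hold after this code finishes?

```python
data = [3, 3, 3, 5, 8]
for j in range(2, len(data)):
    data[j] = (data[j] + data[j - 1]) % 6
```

[3, 3, 0, 5, 1]

j=2: data[2] = (3+3)%6 = 0 → [3, 3, 0, 5, 8]
j=3: data[3] = (5+0)%6 = 5 → [3, 3, 0, 5, 8]
j=4: data[4] = (8+5)%6 = 1 → [3, 3, 0, 5, 1]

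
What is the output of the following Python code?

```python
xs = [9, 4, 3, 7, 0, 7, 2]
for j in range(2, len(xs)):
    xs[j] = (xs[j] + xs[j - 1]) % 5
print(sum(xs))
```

27

j=2: xs[2] = (3+4)%5 = 2 → [9, 4, 2, 7, 0, 7, 2]
j=3: xs[3] = (7+2)%5 = 4 → [9, 4, 2, 4, 0, 7, 2]
j=4: xs[4] = (0+4)%5 = 4 → [9, 4, 2, 4, 4, 7, 2]
j=5: xs[5] = (7+4)%5 = 1 → [9, 4, 2, 4, 4, 1, 2]
j=6: xs[6] = (2+1)%5 = 3 → [9, 4, 2, 4, 4, 1, 3]
sum = 27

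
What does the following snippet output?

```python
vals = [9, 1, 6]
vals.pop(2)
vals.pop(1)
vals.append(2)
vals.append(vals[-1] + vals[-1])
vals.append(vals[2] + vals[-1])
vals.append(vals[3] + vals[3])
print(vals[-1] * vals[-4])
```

pop(2) removes 6 → [9, 1]
pop(1) removes 1 → [9]
append 2 → [9, 2]
append vals[-1]+vals[-1] = 2+2 = 4 → [9, 2, 4]
append vals[2]+vals[-1] = 4+4 = 8 → [9, 2, 4, 8]
append vals[3]+vals[3] = 8+8 = 16 → [9, 2, 4, 8, 16]
vals[-1]*vals[-4] = 16*2 = 32

32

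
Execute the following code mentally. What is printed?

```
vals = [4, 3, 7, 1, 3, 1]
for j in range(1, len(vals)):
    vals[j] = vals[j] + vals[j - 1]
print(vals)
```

j=1: vals[1] = 3+4 = 7 → [4, 7, 7, 1, 3, 1]
j=2: vals[2] = 7+7 = 14 → [4, 7, 14, 1, 3, 1]
j=3: vals[3] = 1+14 = 15 → [4, 7, 14, 15, 3, 1]
j=4: vals[4] = 3+15 = 18 → [4, 7, 14, 15, 18, 1]
j=5: vals[5] = 1+18 = 19 → [4, 7, 14, 15, 18, 19]

[4, 7, 14, 15, 18, 19]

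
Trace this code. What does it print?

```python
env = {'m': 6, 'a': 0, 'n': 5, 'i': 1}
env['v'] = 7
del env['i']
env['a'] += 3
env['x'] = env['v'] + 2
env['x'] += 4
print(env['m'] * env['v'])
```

env['v'] = 7 → {'m': 6, 'a': 0, 'n': 5, 'i': 1, 'v': 7}
del 'i' → {'m': 6, 'a': 0, 'n': 5, 'v': 7}
env['a'] = 0+3 = 3 → {'m': 6, 'a': 3, 'n': 5, 'v': 7}
env['x'] = env['v']+2 = 9 → {'m': 6, 'a': 3, 'n': 5, 'v': 7, 'x': 9}
env['x'] = 9+4 = 13 → {'m': 6, 'a': 3, 'n': 5, 'v': 7, 'x': 13}
env['m']*env['v'] = 6*7 = 42

42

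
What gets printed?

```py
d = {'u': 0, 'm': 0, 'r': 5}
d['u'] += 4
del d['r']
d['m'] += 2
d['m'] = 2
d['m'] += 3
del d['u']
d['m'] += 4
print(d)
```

d['u'] = 0+4 = 4 → {'u': 4, 'm': 0, 'r': 5}
del 'r' → {'u': 4, 'm': 0}
d['m'] = 0+2 = 2 → {'u': 4, 'm': 2}
d['m'] = 2 → {'u': 4, 'm': 2}
d['m'] = 2+3 = 5 → {'u': 4, 'm': 5}
del 'u' → {'m': 5}
d['m'] = 5+4 = 9 → {'m': 9}

{'m': 9}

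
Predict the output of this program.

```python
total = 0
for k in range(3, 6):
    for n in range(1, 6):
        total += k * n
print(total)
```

180

k=3,n=1: total = 0+3 = 3
k=3,n=2: total = 3+6 = 9
k=3,n=3: total = 9+9 = 18
k=3,n=4: total = 18+12 = 30
k=3,n=5: total = 30+15 = 45
k=4,n=1: total = 45+4 = 49
k=4,n=2: total = 49+8 = 57
k=4,n=3: total = 57+12 = 69
k=4,n=4: total = 69+16 = 85
k=4,n=5: total = 85+20 = 105
k=5,n=1: total = 105+5 = 110
k=5,n=2: total = 110+10 = 120
k=5,n=3: total = 120+15 = 135
k=5,n=4: total = 135+20 = 155
k=5,n=5: total = 155+25 = 180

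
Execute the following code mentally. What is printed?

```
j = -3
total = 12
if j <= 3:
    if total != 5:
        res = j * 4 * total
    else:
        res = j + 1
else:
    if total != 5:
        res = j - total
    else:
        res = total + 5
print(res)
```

-144

j=-3, total=12
j <= 3 is True; total != 5 is True
→ res = j * 4 * total = -144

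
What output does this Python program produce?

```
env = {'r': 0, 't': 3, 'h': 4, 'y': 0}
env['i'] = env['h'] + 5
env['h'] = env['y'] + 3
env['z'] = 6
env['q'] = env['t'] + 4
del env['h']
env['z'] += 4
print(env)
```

env['i'] = env['h']+5 = 9 → {'r': 0, 't': 3, 'h': 4, 'y': 0, 'i': 9}
env['h'] = env['y']+3 = 3 → {'r': 0, 't': 3, 'h': 3, 'y': 0, 'i': 9}
env['z'] = 6 → {'r': 0, 't': 3, 'h': 3, 'y': 0, 'i': 9, 'z': 6}
env['q'] = env['t']+4 = 7 → {'r': 0, 't': 3, 'h': 3, 'y': 0, 'i': 9, 'z': 6, 'q': 7}
del 'h' → {'r': 0, 't': 3, 'y': 0, 'i': 9, 'z': 6, 'q': 7}
env['z'] = 6+4 = 10 → {'r': 0, 't': 3, 'y': 0, 'i': 9, 'z': 10, 'q': 7}

{'r': 0, 't': 3, 'y': 0, 'i': 9, 'z': 10, 'q': 7}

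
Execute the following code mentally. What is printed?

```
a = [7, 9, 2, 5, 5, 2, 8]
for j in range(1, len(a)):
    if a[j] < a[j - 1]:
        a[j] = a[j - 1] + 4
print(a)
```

[7, 9, 13, 17, 21, 25, 29]

j=1: 9>=7, unchanged → [7, 9, 2, 5, 5, 2, 8]
j=2: 2<9, a[2] = 9+4 = 13 → [7, 9, 13, 5, 5, 2, 8]
j=3: 5<13, a[3] = 13+4 = 17 → [7, 9, 13, 17, 5, 2, 8]
j=4: 5<17, a[4] = 17+4 = 21 → [7, 9, 13, 17, 21, 2, 8]
j=5: 2<21, a[5] = 21+4 = 25 → [7, 9, 13, 17, 21, 25, 8]
j=6: 8<25, a[6] = 25+4 = 29 → [7, 9, 13, 17, 21, 25, 29]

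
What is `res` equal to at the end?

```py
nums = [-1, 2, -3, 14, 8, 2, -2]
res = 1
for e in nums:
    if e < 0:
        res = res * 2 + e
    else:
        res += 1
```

6

e=-1: <0, res = 1*2+(-1) = 1
e=2: not <0, res = 1+1 = 2
e=-3: <0, res = 2*2+(-3) = 1
e=14: not <0, res = 1+1 = 2
e=8: not <0, res = 2+1 = 3
e=2: not <0, res = 3+1 = 4
e=-2: <0, res = 4*2+(-2) = 6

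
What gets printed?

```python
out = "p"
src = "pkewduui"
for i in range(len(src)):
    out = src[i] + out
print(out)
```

iuudwekpp

i=0: prepend 'p' → 'pp'
i=1: prepend 'k' → 'kpp'
i=2: prepend 'e' → 'ekpp'
i=3: prepend 'w' → 'wekpp'
i=4: prepend 'd' → 'dwekpp'
i=5: prepend 'u' → 'udwekpp'
i=6: prepend 'u' → 'uudwekpp'
i=7: prepend 'i' → 'iuudwekpp'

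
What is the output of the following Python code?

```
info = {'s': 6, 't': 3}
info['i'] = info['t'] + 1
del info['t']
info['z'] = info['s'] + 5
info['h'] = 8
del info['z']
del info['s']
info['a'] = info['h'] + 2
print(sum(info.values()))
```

info['i'] = info['t']+1 = 4 → {'s': 6, 't': 3, 'i': 4}
del 't' → {'s': 6, 'i': 4}
info['z'] = info['s']+5 = 11 → {'s': 6, 'i': 4, 'z': 11}
info['h'] = 8 → {'s': 6, 'i': 4, 'z': 11, 'h': 8}
del 'z' → {'s': 6, 'i': 4, 'h': 8}
del 's' → {'i': 4, 'h': 8}
info['a'] = info['h']+2 = 10 → {'i': 4, 'h': 8, 'a': 10}
sum of values = 22

22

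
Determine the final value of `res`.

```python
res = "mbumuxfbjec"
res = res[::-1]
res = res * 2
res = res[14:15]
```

'b'

reverse → 'cejbfxumubm'
repeat ×2 → 'cejbfxumubmcejbfxumubm'
slice [14:15] → 'b'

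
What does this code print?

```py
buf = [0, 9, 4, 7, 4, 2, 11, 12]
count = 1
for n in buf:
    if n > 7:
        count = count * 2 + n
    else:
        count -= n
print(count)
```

n=0: not >7, count = 1-0 = 1
n=9: >7, count = 1*2+9 = 11
n=4: not >7, count = 11-4 = 7
n=7: not >7, count = 7-7 = 0
n=4: not >7, count = 0-4 = -4
n=2: not >7, count = (-4)-2 = -6
n=11: >7, count = (-6)*2+11 = -1
n=12: >7, count = (-1)*2+12 = 10

10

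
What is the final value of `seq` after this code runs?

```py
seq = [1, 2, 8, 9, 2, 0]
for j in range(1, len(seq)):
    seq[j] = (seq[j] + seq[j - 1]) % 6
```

j=1: seq[1] = (2+1)%6 = 3 → [1, 3, 8, 9, 2, 0]
j=2: seq[2] = (8+3)%6 = 5 → [1, 3, 5, 9, 2, 0]
j=3: seq[3] = (9+5)%6 = 2 → [1, 3, 5, 2, 2, 0]
j=4: seq[4] = (2+2)%6 = 4 → [1, 3, 5, 2, 4, 0]
j=5: seq[5] = (0+4)%6 = 4 → [1, 3, 5, 2, 4, 4]

[1, 3, 5, 2, 4, 4]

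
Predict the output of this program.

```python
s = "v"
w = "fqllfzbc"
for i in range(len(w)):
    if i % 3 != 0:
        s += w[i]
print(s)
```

i=0: skip
i=1: add 'q' → 'vq'
i=2: add 'l' → 'vql'
i=3: skip
i=4: add 'f' → 'vqlf'
i=5: add 'z' → 'vqlfz'
i=6: skip
i=7: add 'c' → 'vqlfzc'

vqlfzc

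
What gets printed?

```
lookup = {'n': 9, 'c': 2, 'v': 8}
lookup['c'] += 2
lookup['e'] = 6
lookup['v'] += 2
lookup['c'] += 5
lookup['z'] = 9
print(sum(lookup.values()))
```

43

lookup['c'] = 2+2 = 4 → {'n': 9, 'c': 4, 'v': 8}
lookup['e'] = 6 → {'n': 9, 'c': 4, 'v': 8, 'e': 6}
lookup['v'] = 8+2 = 10 → {'n': 9, 'c': 4, 'v': 10, 'e': 6}
lookup['c'] = 4+5 = 9 → {'n': 9, 'c': 9, 'v': 10, 'e': 6}
lookup['z'] = 9 → {'n': 9, 'c': 9, 'v': 10, 'e': 6, 'z': 9}
sum of values = 43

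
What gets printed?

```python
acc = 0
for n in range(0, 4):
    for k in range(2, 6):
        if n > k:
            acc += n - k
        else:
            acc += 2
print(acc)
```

31

n=0,k=2: not 0>2, acc = 0+2 = 2
n=0,k=3: not 0>3, acc = 2+2 = 4
n=0,k=4: not 0>4, acc = 4+2 = 6
n=0,k=5: not 0>5, acc = 6+2 = 8
n=1,k=2: not 1>2, acc = 8+2 = 10
n=1,k=3: not 1>3, acc = 10+2 = 12
n=1,k=4: not 1>4, acc = 12+2 = 14
n=1,k=5: not 1>5, acc = 14+2 = 16
n=2,k=2: not 2>2, acc = 16+2 = 18
n=2,k=3: not 2>3, acc = 18+2 = 20
n=2,k=4: not 2>4, acc = 20+2 = 22
n=2,k=5: not 2>5, acc = 22+2 = 24
n=3,k=2: 3>2, acc = 24+1 = 25
n=3,k=3: not 3>3, acc = 25+2 = 27
n=3,k=4: not 3>4, acc = 27+2 = 29
n=3,k=5: not 3>5, acc = 29+2 = 31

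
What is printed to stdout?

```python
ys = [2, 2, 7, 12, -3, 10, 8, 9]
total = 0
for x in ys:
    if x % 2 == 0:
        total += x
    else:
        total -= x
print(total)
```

21

x=2: even, total = 0+2 = 2
x=2: even, total = 2+2 = 4
x=7: not even, total = 4-7 = -3
x=12: even, total = (-3)+12 = 9
x=-3: not even, total = 9-(-3) = 12
x=10: even, total = 12+10 = 22
x=8: even, total = 22+8 = 30
x=9: not even, total = 30-9 = 21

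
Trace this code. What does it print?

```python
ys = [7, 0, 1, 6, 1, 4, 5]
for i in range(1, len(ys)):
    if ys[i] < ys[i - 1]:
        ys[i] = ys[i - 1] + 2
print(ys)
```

[7, 9, 11, 13, 15, 17, 19]

i=1: 0<7, ys[1] = 7+2 = 9 → [7, 9, 1, 6, 1, 4, 5]
i=2: 1<9, ys[2] = 9+2 = 11 → [7, 9, 11, 6, 1, 4, 5]
i=3: 6<11, ys[3] = 11+2 = 13 → [7, 9, 11, 13, 1, 4, 5]
i=4: 1<13, ys[4] = 13+2 = 15 → [7, 9, 11, 13, 15, 4, 5]
i=5: 4<15, ys[5] = 15+2 = 17 → [7, 9, 11, 13, 15, 17, 5]
i=6: 5<17, ys[6] = 17+2 = 19 → [7, 9, 11, 13, 15, 17, 19]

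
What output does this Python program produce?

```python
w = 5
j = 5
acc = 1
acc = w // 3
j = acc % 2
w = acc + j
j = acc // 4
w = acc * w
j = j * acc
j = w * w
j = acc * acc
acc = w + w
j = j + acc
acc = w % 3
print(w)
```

acc = 5//3 = 1
j = 1%2 = 1
w = 1+1 = 2
j = 1//4 = 0
w = 1*2 = 2
j = 0*1 = 0
j = 2*2 = 4
j = 1*1 = 1
acc = 2+2 = 4
j = 1+4 = 5
acc = 2%3 = 2

2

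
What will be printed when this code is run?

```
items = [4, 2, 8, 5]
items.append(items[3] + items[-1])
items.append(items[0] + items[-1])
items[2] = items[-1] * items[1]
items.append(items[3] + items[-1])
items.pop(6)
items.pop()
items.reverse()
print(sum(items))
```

49

append items[3]+items[-1] = 5+5 = 10 → [4, 2, 8, 5, 10]
append items[0]+items[-1] = 4+10 = 14 → [4, 2, 8, 5, 10, 14]
items[2] = items[-1]*items[1] = 14*2 = 28 → [4, 2, 28, 5, 10, 14]
append items[3]+items[-1] = 5+14 = 19 → [4, 2, 28, 5, 10, 14, 19]
pop(6) removes 19 → [4, 2, 28, 5, 10, 14]
pop() removes 14 → [4, 2, 28, 5, 10]
reverse → [10, 5, 28, 2, 4]
sum = 49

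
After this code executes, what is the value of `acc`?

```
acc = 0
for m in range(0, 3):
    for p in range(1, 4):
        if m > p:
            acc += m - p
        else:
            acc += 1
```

m=0,p=1: not 0>1, acc = 0+1 = 1
m=0,p=2: not 0>2, acc = 1+1 = 2
m=0,p=3: not 0>3, acc = 2+1 = 3
m=1,p=1: not 1>1, acc = 3+1 = 4
m=1,p=2: not 1>2, acc = 4+1 = 5
m=1,p=3: not 1>3, acc = 5+1 = 6
m=2,p=1: 2>1, acc = 6+1 = 7
m=2,p=2: not 2>2, acc = 7+1 = 8
m=2,p=3: not 2>3, acc = 8+1 = 9

9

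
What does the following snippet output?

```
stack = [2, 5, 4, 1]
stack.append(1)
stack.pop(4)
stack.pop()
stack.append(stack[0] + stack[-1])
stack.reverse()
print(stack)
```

append 1 → [2, 5, 4, 1, 1]
pop(4) removes 1 → [2, 5, 4, 1]
pop() removes 1 → [2, 5, 4]
append stack[0]+stack[-1] = 2+4 = 6 → [2, 5, 4, 6]
reverse → [6, 4, 5, 2]

[6, 4, 5, 2]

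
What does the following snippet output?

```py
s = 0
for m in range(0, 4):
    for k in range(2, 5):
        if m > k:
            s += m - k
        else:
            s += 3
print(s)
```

m=0,k=2: not 0>2, s = 0+3 = 3
m=0,k=3: not 0>3, s = 3+3 = 6
m=0,k=4: not 0>4, s = 6+3 = 9
m=1,k=2: not 1>2, s = 9+3 = 12
m=1,k=3: not 1>3, s = 12+3 = 15
m=1,k=4: not 1>4, s = 15+3 = 18
m=2,k=2: not 2>2, s = 18+3 = 21
m=2,k=3: not 2>3, s = 21+3 = 24
m=2,k=4: not 2>4, s = 24+3 = 27
m=3,k=2: 3>2, s = 27+1 = 28
m=3,k=3: not 3>3, s = 28+3 = 31
m=3,k=4: not 3>4, s = 31+3 = 34

34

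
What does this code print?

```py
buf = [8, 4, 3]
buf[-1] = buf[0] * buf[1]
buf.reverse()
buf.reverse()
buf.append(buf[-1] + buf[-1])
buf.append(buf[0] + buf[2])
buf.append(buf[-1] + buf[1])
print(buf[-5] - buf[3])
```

-60

buf[-1] = buf[0]*buf[1] = 8*4 = 32 → [8, 4, 32]
reverse → [32, 4, 8]
reverse → [8, 4, 32]
append buf[-1]+buf[-1] = 32+32 = 64 → [8, 4, 32, 64]
append buf[0]+buf[2] = 8+32 = 40 → [8, 4, 32, 64, 40]
append buf[-1]+buf[1] = 40+4 = 44 → [8, 4, 32, 64, 40, 44]
buf[-5]-buf[3] = 4-64 = -60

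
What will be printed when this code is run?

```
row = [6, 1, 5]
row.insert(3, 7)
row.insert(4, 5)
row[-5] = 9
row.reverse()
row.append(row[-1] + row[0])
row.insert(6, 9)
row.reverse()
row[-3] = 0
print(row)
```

insert 7 at 3 → [6, 1, 5, 7]
insert 5 at 4 → [6, 1, 5, 7, 5]
row[-5] = 9 → [9, 1, 5, 7, 5]
reverse → [5, 7, 5, 1, 9]
append row[-1]+row[0] = 9+5 = 14 → [5, 7, 5, 1, 9, 14]
insert 9 at 6 → [5, 7, 5, 1, 9, 14, 9]
reverse → [9, 14, 9, 1, 5, 7, 5]
row[-3] = 0 → [9, 14, 9, 1, 0, 7, 5]

[9, 14, 9, 1, 0, 7, 5]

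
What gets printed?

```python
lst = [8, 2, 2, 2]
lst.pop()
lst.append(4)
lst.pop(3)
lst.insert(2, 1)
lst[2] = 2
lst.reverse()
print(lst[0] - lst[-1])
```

pop() removes 2 → [8, 2, 2]
append 4 → [8, 2, 2, 4]
pop(3) removes 4 → [8, 2, 2]
insert 1 at 2 → [8, 2, 1, 2]
lst[2] = 2 → [8, 2, 2, 2]
reverse → [2, 2, 2, 8]
lst[0]-lst[-1] = 2-8 = -6

-6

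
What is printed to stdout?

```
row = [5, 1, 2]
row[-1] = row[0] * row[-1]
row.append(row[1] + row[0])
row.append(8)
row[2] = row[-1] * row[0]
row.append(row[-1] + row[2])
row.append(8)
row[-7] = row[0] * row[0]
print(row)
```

row[-1] = row[0]*row[-1] = 5*2 = 10 → [5, 1, 10]
append row[1]+row[0] = 1+5 = 6 → [5, 1, 10, 6]
append 8 → [5, 1, 10, 6, 8]
row[2] = row[-1]*row[0] = 8*5 = 40 → [5, 1, 40, 6, 8]
append row[-1]+row[2] = 8+40 = 48 → [5, 1, 40, 6, 8, 48]
append 8 → [5, 1, 40, 6, 8, 48, 8]
row[-7] = row[0]*row[0] = 5*5 = 25 → [25, 1, 40, 6, 8, 48, 8]

[25, 1, 40, 6, 8, 48, 8]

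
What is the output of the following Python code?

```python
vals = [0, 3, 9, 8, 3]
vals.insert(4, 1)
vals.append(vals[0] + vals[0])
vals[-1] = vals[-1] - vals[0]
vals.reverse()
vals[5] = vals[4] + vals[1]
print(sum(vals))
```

insert 1 at 4 → [0, 3, 9, 8, 1, 3]
append vals[0]+vals[0] = 0+0 = 0 → [0, 3, 9, 8, 1, 3, 0]
vals[-1] = vals[-1]-vals[0] = 0-0 = 0 → [0, 3, 9, 8, 1, 3, 0]
reverse → [0, 3, 1, 8, 9, 3, 0]
vals[5] = vals[4]+vals[1] = 9+3 = 12 → [0, 3, 1, 8, 9, 12, 0]
sum = 33

33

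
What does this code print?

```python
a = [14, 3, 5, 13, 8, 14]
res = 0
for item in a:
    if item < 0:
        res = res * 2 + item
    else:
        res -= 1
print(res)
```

-6

item=14: not <0, res = 0-1 = -1
item=3: not <0, res = (-1)-1 = -2
item=5: not <0, res = (-2)-1 = -3
item=13: not <0, res = (-3)-1 = -4
item=8: not <0, res = (-4)-1 = -5
item=14: not <0, res = (-5)-1 = -6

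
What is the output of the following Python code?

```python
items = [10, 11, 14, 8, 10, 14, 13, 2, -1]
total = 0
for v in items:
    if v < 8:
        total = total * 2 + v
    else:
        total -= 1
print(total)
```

v=10: not <8, total = 0-1 = -1
v=11: not <8, total = (-1)-1 = -2
v=14: not <8, total = (-2)-1 = -3
v=8: not <8, total = (-3)-1 = -4
v=10: not <8, total = (-4)-1 = -5
v=14: not <8, total = (-5)-1 = -6
v=13: not <8, total = (-6)-1 = -7
v=2: <8, total = (-7)*2+2 = -12
v=-1: <8, total = (-12)*2+(-1) = -25

-25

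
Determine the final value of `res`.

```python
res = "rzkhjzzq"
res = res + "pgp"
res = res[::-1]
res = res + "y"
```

+ 'pgp' → 'rzkhjzzqpgp'
reverse → 'pgpqzzjhkzr'
+ 'y' → 'pgpqzzjhkzry'

'pgpqzzjhkzry'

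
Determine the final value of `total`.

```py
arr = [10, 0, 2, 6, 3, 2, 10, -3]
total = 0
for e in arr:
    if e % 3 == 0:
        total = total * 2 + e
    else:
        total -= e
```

e=10: not %3==0, total = 0-10 = -10
e=0: %3==0, total = (-10)*2+0 = -20
e=2: not %3==0, total = (-20)-2 = -22
e=6: %3==0, total = (-22)*2+6 = -38
e=3: %3==0, total = (-38)*2+3 = -73
e=2: not %3==0, total = (-73)-2 = -75
e=10: not %3==0, total = (-75)-10 = -85
e=-3: %3==0, total = (-85)*2+(-3) = -173

-173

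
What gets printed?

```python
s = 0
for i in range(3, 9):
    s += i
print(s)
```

i=3: s = 0+3 = 3
i=4: s = 3+4 = 7
i=5: s = 7+5 = 12
i=6: s = 12+6 = 18
i=7: s = 18+7 = 25
i=8: s = 25+8 = 33

33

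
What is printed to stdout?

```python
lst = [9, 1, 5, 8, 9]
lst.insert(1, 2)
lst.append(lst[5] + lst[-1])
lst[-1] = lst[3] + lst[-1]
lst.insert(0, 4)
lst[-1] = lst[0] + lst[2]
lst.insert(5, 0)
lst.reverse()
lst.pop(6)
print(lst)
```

[6, 9, 8, 0, 5, 1, 9, 4]

insert 2 at 1 → [9, 2, 1, 5, 8, 9]
append lst[5]+lst[-1] = 9+9 = 18 → [9, 2, 1, 5, 8, 9, 18]
lst[-1] = lst[3]+lst[-1] = 5+18 = 23 → [9, 2, 1, 5, 8, 9, 23]
insert 4 at 0 → [4, 9, 2, 1, 5, 8, 9, 23]
lst[-1] = lst[0]+lst[2] = 4+2 = 6 → [4, 9, 2, 1, 5, 8, 9, 6]
insert 0 at 5 → [4, 9, 2, 1, 5, 0, 8, 9, 6]
reverse → [6, 9, 8, 0, 5, 1, 2, 9, 4]
pop(6) removes 2 → [6, 9, 8, 0, 5, 1, 9, 4]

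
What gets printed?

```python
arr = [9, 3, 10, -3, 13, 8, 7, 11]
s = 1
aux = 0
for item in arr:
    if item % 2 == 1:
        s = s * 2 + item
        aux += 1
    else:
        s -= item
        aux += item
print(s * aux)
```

6264

item=9: odd, s = 1*2+9 = 11; aux=1
item=3: odd, s = 11*2+3 = 25; aux=2
item=10: not odd, s = 25-10 = 15; aux=12
item=-3: odd, s = 15*2+(-3) = 27; aux=13
item=13: odd, s = 27*2+13 = 67; aux=14
item=8: not odd, s = 67-8 = 59; aux=22
item=7: odd, s = 59*2+7 = 125; aux=23
item=11: odd, s = 125*2+11 = 261; aux=24
s*aux = 261*24 = 6264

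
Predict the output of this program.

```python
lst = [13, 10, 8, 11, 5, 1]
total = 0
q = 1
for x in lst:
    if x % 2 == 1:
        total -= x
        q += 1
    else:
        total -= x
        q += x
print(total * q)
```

x=13: odd, total = 0-13 = -13; q=2
x=10: not odd, total = (-13)-10 = -23; q=12
x=8: not odd, total = (-23)-8 = -31; q=20
x=11: odd, total = (-31)-11 = -42; q=21
x=5: odd, total = (-42)-5 = -47; q=22
x=1: odd, total = (-47)-1 = -48; q=23
total*q = (-48)*23 = -1104

-1104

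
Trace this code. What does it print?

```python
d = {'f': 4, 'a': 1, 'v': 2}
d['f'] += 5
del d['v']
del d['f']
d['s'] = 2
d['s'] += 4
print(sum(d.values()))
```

d['f'] = 4+5 = 9 → {'f': 9, 'a': 1, 'v': 2}
del 'v' → {'f': 9, 'a': 1}
del 'f' → {'a': 1}
d['s'] = 2 → {'a': 1, 's': 2}
d['s'] = 2+4 = 6 → {'a': 1, 's': 6}
sum of values = 7

7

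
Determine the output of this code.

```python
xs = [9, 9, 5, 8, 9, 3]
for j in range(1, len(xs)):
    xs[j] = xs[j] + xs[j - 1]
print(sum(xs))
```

164

j=1: xs[1] = 9+9 = 18 → [9, 18, 5, 8, 9, 3]
j=2: xs[2] = 5+18 = 23 → [9, 18, 23, 8, 9, 3]
j=3: xs[3] = 8+23 = 31 → [9, 18, 23, 31, 9, 3]
j=4: xs[4] = 9+31 = 40 → [9, 18, 23, 31, 40, 3]
j=5: xs[5] = 3+40 = 43 → [9, 18, 23, 31, 40, 43]
sum = 164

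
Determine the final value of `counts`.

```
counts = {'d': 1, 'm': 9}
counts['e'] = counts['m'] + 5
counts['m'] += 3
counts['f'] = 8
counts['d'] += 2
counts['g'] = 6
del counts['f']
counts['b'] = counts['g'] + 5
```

counts['e'] = counts['m']+5 = 14 → {'d': 1, 'm': 9, 'e': 14}
counts['m'] = 9+3 = 12 → {'d': 1, 'm': 12, 'e': 14}
counts['f'] = 8 → {'d': 1, 'm': 12, 'e': 14, 'f': 8}
counts['d'] = 1+2 = 3 → {'d': 3, 'm': 12, 'e': 14, 'f': 8}
counts['g'] = 6 → {'d': 3, 'm': 12, 'e': 14, 'f': 8, 'g': 6}
del 'f' → {'d': 3, 'm': 12, 'e': 14, 'g': 6}
counts['b'] = counts['g']+5 = 11 → {'d': 3, 'm': 12, 'e': 14, 'g': 6, 'b': 11}

{'d': 3, 'm': 12, 'e': 14, 'g': 6, 'b': 11}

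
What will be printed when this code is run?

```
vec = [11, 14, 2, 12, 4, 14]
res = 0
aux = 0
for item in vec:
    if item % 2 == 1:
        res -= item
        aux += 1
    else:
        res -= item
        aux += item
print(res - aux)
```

item=11: odd, res = 0-11 = -11; aux=1
item=14: not odd, res = (-11)-14 = -25; aux=15
item=2: not odd, res = (-25)-2 = -27; aux=17
item=12: not odd, res = (-27)-12 = -39; aux=29
item=4: not odd, res = (-39)-4 = -43; aux=33
item=14: not odd, res = (-43)-14 = -57; aux=47
res-aux = (-57)-47 = -104

-104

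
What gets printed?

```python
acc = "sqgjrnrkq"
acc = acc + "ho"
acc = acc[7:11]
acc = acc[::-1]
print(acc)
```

ohqk

+ 'ho' → 'sqgjrnrkqho'
slice [7:11] → 'kqho'
reverse → 'ohqk'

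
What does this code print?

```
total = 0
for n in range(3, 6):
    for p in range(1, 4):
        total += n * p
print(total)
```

72

n=3,p=1: total = 0+3 = 3
n=3,p=2: total = 3+6 = 9
n=3,p=3: total = 9+9 = 18
n=4,p=1: total = 18+4 = 22
n=4,p=2: total = 22+8 = 30
n=4,p=3: total = 30+12 = 42
n=5,p=1: total = 42+5 = 47
n=5,p=2: total = 47+10 = 57
n=5,p=3: total = 57+15 = 72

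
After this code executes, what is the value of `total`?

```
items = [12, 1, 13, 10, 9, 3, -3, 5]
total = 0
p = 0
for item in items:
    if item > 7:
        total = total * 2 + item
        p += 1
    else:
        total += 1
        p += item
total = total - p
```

178

item=12: >7, total = 0*2+12 = 12; p=1
item=1: not >7, total = 12+1 = 13; p=2
item=13: >7, total = 13*2+13 = 39; p=3
item=10: >7, total = 39*2+10 = 88; p=4
item=9: >7, total = 88*2+9 = 185; p=5
item=3: not >7, total = 185+1 = 186; p=8
item=-3: not >7, total = 186+1 = 187; p=5
item=5: not >7, total = 187+1 = 188; p=10
total-p = 188-10 = 178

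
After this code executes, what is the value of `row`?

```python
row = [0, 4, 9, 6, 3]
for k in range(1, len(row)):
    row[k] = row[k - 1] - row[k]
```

k=1: row[1] = 0-4 = -4 → [0, -4, 9, 6, 3]
k=2: row[2] = (-4)-9 = -13 → [0, -4, -13, 6, 3]
k=3: row[3] = (-13)-6 = -19 → [0, -4, -13, -19, 3]
k=4: row[4] = (-19)-3 = -22 → [0, -4, -13, -19, -22]

[0, -4, -13, -19, -22]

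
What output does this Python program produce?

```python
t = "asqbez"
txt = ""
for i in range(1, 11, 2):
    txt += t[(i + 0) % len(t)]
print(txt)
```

sbzsb

i=1: add t[1]='s' → 's'
i=3: add t[3]='b' → 'sb'
i=5: add t[5]='z' → 'sbz'
i=7: add t[1]='s' → 'sbzs'
i=9: add t[3]='b' → 'sbzsb'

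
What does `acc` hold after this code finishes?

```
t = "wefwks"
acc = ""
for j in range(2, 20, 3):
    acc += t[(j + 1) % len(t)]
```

j=2: add t[3]='w' → 'w'
j=5: add t[0]='w' → 'ww'
j=8: add t[3]='w' → 'www'
j=11: add t[0]='w' → 'wwww'
j=14: add t[3]='w' → 'wwwww'
j=17: add t[0]='w' → 'wwwwww'

'wwwwww'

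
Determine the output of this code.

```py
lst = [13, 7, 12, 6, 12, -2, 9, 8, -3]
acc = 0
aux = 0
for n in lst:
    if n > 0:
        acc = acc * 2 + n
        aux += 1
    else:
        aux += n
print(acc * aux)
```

2740

n=13: >0, acc = 0*2+13 = 13; aux=1
n=7: >0, acc = 13*2+7 = 33; aux=2
n=12: >0, acc = 33*2+12 = 78; aux=3
n=6: >0, acc = 78*2+6 = 162; aux=4
n=12: >0, acc = 162*2+12 = 336; aux=5
n=-2: not >0; aux=3
n=9: >0, acc = 336*2+9 = 681; aux=4
n=8: >0, acc = 681*2+8 = 1370; aux=5
n=-3: not >0; aux=2
acc*aux = 1370*2 = 2740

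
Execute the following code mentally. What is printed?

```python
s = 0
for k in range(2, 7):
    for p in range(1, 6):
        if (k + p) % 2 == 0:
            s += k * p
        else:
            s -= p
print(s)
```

105

k=2,p=1: odd sum, s = 0-1 = -1
k=2,p=2: even sum, s = (-1)+4 = 3
k=2,p=3: odd sum, s = 3-3 = 0
k=2,p=4: even sum, s = 0+8 = 8
k=2,p=5: odd sum, s = 8-5 = 3
k=3,p=1: even sum, s = 3+3 = 6
k=3,p=2: odd sum, s = 6-2 = 4
k=3,p=3: even sum, s = 4+9 = 13
k=3,p=4: odd sum, s = 13-4 = 9
k=3,p=5: even sum, s = 9+15 = 24
k=4,p=1: odd sum, s = 24-1 = 23
k=4,p=2: even sum, s = 23+8 = 31
k=4,p=3: odd sum, s = 31-3 = 28
k=4,p=4: even sum, s = 28+16 = 44
k=4,p=5: odd sum, s = 44-5 = 39
k=5,p=1: even sum, s = 39+5 = 44
k=5,p=2: odd sum, s = 44-2 = 42
k=5,p=3: even sum, s = 42+15 = 57
k=5,p=4: odd sum, s = 57-4 = 53
k=5,p=5: even sum, s = 53+25 = 78
k=6,p=1: odd sum, s = 78-1 = 77
k=6,p=2: even sum, s = 77+12 = 89
k=6,p=3: odd sum, s = 89-3 = 86
k=6,p=4: even sum, s = 86+24 = 110
k=6,p=5: odd sum, s = 110-5 = 105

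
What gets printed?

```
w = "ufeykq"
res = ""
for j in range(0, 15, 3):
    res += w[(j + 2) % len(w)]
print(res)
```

eqeqe

j=0: add w[2]='e' → 'e'
j=3: add w[5]='q' → 'eq'
j=6: add w[2]='e' → 'eqe'
j=9: add w[5]='q' → 'eqeq'
j=12: add w[2]='e' → 'eqeqe'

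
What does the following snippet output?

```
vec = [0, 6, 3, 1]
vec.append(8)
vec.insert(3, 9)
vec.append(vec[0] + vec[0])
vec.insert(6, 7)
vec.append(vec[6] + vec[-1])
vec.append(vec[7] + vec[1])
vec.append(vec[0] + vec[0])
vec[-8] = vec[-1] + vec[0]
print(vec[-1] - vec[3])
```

append 8 → [0, 6, 3, 1, 8]
insert 9 at 3 → [0, 6, 3, 9, 1, 8]
append vec[0]+vec[0] = 0+0 = 0 → [0, 6, 3, 9, 1, 8, 0]
insert 7 at 6 → [0, 6, 3, 9, 1, 8, 7, 0]
append vec[6]+vec[-1] = 7+0 = 7 → [0, 6, 3, 9, 1, 8, 7, 0, 7]
append vec[7]+vec[1] = 0+6 = 6 → [0, 6, 3, 9, 1, 8, 7, 0, 7, 6]
append vec[0]+vec[0] = 0+0 = 0 → [0, 6, 3, 9, 1, 8, 7, 0, 7, 6, 0]
vec[-8] = vec[-1]+vec[0] = 0+0 = 0 → [0, 6, 3, 0, 1, 8, 7, 0, 7, 6, 0]
vec[-1]-vec[3] = 0-0 = 0

0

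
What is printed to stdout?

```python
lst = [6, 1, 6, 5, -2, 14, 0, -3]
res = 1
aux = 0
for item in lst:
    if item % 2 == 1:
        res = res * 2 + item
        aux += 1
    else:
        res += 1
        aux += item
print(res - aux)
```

item=6: not odd, res = 1+1 = 2; aux=6
item=1: odd, res = 2*2+1 = 5; aux=7
item=6: not odd, res = 5+1 = 6; aux=13
item=5: odd, res = 6*2+5 = 17; aux=14
item=-2: not odd, res = 17+1 = 18; aux=12
item=14: not odd, res = 18+1 = 19; aux=26
item=0: not odd, res = 19+1 = 20; aux=26
item=-3: odd, res = 20*2+(-3) = 37; aux=27
res-aux = 37-27 = 10

10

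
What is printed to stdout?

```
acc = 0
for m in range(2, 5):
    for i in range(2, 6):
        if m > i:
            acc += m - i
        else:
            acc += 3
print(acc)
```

m=2,i=2: not 2>2, acc = 0+3 = 3
m=2,i=3: not 2>3, acc = 3+3 = 6
m=2,i=4: not 2>4, acc = 6+3 = 9
m=2,i=5: not 2>5, acc = 9+3 = 12
m=3,i=2: 3>2, acc = 12+1 = 13
m=3,i=3: not 3>3, acc = 13+3 = 16
m=3,i=4: not 3>4, acc = 16+3 = 19
m=3,i=5: not 3>5, acc = 19+3 = 22
m=4,i=2: 4>2, acc = 22+2 = 24
m=4,i=3: 4>3, acc = 24+1 = 25
m=4,i=4: not 4>4, acc = 25+3 = 28
m=4,i=5: not 4>5, acc = 28+3 = 31

31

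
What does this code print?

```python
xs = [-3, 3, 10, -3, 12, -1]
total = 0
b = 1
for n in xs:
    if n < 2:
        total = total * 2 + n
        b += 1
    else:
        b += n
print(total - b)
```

-48

n=-3: <2, total = 0*2+(-3) = -3; b=2
n=3: not <2; b=5
n=10: not <2; b=15
n=-3: <2, total = (-3)*2+(-3) = -9; b=16
n=12: not <2; b=28
n=-1: <2, total = (-9)*2+(-1) = -19; b=29
total-b = (-19)-29 = -48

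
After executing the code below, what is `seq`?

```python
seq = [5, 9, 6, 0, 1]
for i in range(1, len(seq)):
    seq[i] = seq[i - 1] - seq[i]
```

[5, -4, -10, -10, -11]

i=1: seq[1] = 5-9 = -4 → [5, -4, 6, 0, 1]
i=2: seq[2] = (-4)-6 = -10 → [5, -4, -10, 0, 1]
i=3: seq[3] = (-10)-0 = -10 → [5, -4, -10, -10, 1]
i=4: seq[4] = (-10)-1 = -11 → [5, -4, -10, -10, -11]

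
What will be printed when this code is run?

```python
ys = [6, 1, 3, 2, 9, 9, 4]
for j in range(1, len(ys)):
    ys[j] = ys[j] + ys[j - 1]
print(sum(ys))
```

j=1: ys[1] = 1+6 = 7 → [6, 7, 3, 2, 9, 9, 4]
j=2: ys[2] = 3+7 = 10 → [6, 7, 10, 2, 9, 9, 4]
j=3: ys[3] = 2+10 = 12 → [6, 7, 10, 12, 9, 9, 4]
j=4: ys[4] = 9+12 = 21 → [6, 7, 10, 12, 21, 9, 4]
j=5: ys[5] = 9+21 = 30 → [6, 7, 10, 12, 21, 30, 4]
j=6: ys[6] = 4+30 = 34 → [6, 7, 10, 12, 21, 30, 34]
sum = 120

120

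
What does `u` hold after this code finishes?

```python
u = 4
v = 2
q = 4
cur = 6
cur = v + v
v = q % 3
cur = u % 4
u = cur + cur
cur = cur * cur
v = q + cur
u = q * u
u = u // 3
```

0

cur = 2+2 = 4
v = 4%3 = 1
cur = 4%4 = 0
u = 0+0 = 0
cur = 0*0 = 0
v = 4+0 = 4
u = 4*0 = 0
u = 0//3 = 0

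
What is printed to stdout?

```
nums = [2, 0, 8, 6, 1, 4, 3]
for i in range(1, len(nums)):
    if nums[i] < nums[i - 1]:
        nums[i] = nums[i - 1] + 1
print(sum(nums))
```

55

i=1: 0<2, nums[1] = 2+1 = 3 → [2, 3, 8, 6, 1, 4, 3]
i=2: 8>=3, unchanged → [2, 3, 8, 6, 1, 4, 3]
i=3: 6<8, nums[3] = 8+1 = 9 → [2, 3, 8, 9, 1, 4, 3]
i=4: 1<9, nums[4] = 9+1 = 10 → [2, 3, 8, 9, 10, 4, 3]
i=5: 4<10, nums[5] = 10+1 = 11 → [2, 3, 8, 9, 10, 11, 3]
i=6: 3<11, nums[6] = 11+1 = 12 → [2, 3, 8, 9, 10, 11, 12]
sum = 55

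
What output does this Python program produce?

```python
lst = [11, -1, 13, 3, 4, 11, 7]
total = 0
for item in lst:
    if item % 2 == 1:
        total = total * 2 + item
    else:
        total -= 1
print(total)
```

477

item=11: odd, total = 0*2+11 = 11
item=-1: odd, total = 11*2+(-1) = 21
item=13: odd, total = 21*2+13 = 55
item=3: odd, total = 55*2+3 = 113
item=4: not odd, total = 113-1 = 112
item=11: odd, total = 112*2+11 = 235
item=7: odd, total = 235*2+7 = 477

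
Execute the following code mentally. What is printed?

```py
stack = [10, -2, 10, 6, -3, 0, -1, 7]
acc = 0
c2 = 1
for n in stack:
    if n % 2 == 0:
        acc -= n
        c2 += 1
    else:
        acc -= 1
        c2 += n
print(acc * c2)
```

-243

n=10: even, acc = 0-10 = -10; c2=2
n=-2: even, acc = (-10)-(-2) = -8; c2=3
n=10: even, acc = (-8)-10 = -18; c2=4
n=6: even, acc = (-18)-6 = -24; c2=5
n=-3: not even, acc = (-24)-1 = -25; c2=2
n=0: even, acc = (-25)-0 = -25; c2=3
n=-1: not even, acc = (-25)-1 = -26; c2=2
n=7: not even, acc = (-26)-1 = -27; c2=9
acc*c2 = (-27)*9 = -243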